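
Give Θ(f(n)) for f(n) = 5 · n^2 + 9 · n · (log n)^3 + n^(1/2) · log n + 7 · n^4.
f(n) ∈ Θ(n^4)

Compare the terms by growth order. For large n, n^a · (log n)^b dominates n^a' · (log n)^b' iff a > a', or (a = a' and b > b'). Ranking the 4 terms shows the dominant one is 7 · n^4. Hence f(n) ∈ Θ(n^4).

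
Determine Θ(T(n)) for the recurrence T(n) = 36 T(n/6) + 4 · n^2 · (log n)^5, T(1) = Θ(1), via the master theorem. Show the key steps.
T(n) = Θ(n^2 · (log n)^6)

Here log_6 36 = 2 and f(n) = 4 · n^2 · (log n)^5 = Θ(n^(log_6 36) · (log n)^5). This is the extended Case 2 of the master theorem (f matches the critical exponent up to log factors), giving T(n) = Θ(n^(log_6 36) · (log n)^(5+1)) = Θ(n^2 · (log n)^6).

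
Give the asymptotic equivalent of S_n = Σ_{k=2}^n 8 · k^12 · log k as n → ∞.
S_n ~ 8 · n^13 log n / 13 − 8 · n^13 / 169

By integral comparison, S_n = ∫_1^n 8 · x^12 · log x dx + O(n^12 · log n). For the integral, ∫ x^12 log x dx = n^13 log n / 13 − n^13/169 (integration by parts). Hence S_n ~ 8 · n^13 log n / 13 − 8 · n^13 / 169.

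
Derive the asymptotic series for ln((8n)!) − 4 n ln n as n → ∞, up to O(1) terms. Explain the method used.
ln((8n)!) − 4 n ln n = 4 n ln n + 8(ln 8 − 1) n + (1/2) ln(2π·8n) + O(1/n)

Stirling: ln((8n)!) = 8n ln(8n) − 8n + (1/2) ln(2π·8n) + O(1/n).
Expand 8n ln(8n) = 8n (ln n + ln 8) = 8n ln n + 8n ln 8.
Subtract 4n ln n: leading term is (8 − 4) n ln n = 4 n ln n. The next term is 8n ln 8 − 8n = 8(ln 8 − 1) n. Then the (1/2) ln(2π·8n) correction.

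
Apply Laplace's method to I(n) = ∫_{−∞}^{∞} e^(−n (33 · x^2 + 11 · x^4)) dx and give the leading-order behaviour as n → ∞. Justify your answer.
I(n) ~ sqrt(π/(33n))

φ(x) = 33 · x^2 + 11 · x^4 has its unique global minimum at x* = 0 (since φ'(x) = 66x + 44x^3 = 0 only at x = 0 for real x with both coefficients positive, and φ → ∞ as |x| → ∞). At x* = 0, φ(0) = 0 and φ''(0) = 66. Laplace's method then gives
  I(n) ~ sqrt(2π / (n · φ''(0))) · e^(−n φ(0)) = sqrt(2π / (66n)) = sqrt(π/(33n)).
The 11 · x^4 term contributes only at subleading order (an O(1/n) relative correction).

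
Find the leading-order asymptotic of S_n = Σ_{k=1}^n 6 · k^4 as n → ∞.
S_n ~ 6 · n^5 / 5

By integral comparison (Euler-Maclaurin), Σ_{k=1}^n 6 · k^4 = 6 · ∫_0^n x^4 dx + O(n^4) = 6 · n^5/5 + O(n^4). (Equivalently, Faulhaber's formula gives the same leading term.)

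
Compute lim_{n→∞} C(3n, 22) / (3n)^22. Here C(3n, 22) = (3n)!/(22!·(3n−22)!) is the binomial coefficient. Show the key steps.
lim = 1/22! = 1/1124000727777607680000

With N = 3n → ∞: C(N, 22) / N^22 = [N(N−1)…(N−21)] / (22! · N^22) = (1/22!) · 1 · (1 − 1/(3n)) · … · (1 − 21/(3n)). Each factor → 1 as N → ∞, so the limit is 1/22! = 1/1124000727777607680000.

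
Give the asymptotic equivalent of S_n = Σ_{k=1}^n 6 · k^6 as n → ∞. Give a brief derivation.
S_n ~ 6 · n^7 / 7

By integral comparison (Euler-Maclaurin), Σ_{k=1}^n 6 · k^6 = 6 · ∫_0^n x^6 dx + O(n^6) = 6 · n^7/7 + O(n^6). (Equivalently, Faulhaber's formula gives the same leading term.)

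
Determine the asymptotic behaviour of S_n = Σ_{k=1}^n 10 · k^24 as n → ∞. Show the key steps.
S_n ~ 2 · n^25 / 5

By integral comparison (Euler-Maclaurin), Σ_{k=1}^n 10 · k^24 = 10 · ∫_0^n x^24 dx + O(n^24) = 10 · n^25/25 = 2 · n^25 / 5 + O(n^24). (Equivalently, Faulhaber's formula gives the same leading term.)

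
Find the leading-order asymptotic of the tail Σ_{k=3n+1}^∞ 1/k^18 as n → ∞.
Σ_{k>3n} 1/k^18 ~ 1/(17 · (3n)^17)

Compare to the integral: ∫_{3n}^∞ x^(−18) dx = [−x^(−17)/17]_{3n}^∞ = 1/((18−1)·(3n)^17). Euler-Maclaurin then gives
  Σ_{k>3n} 1/k^18 = ∫_{3n}^∞ dx/x^18 − 1/(2·(3n)^18) + O(1/(3n)^19).
(Equivalently this is ζ(18) − Σ_{k≤3n} 1/k^18.)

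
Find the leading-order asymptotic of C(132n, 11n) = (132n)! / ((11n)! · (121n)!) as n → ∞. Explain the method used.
C(132n, 11n) ~ (8916100448256/285311670611)^(11n) · sqrt(6/(11π·11n))

Write N = 11n. Apply Stirling to each factorial:
  (12N)! ~ sqrt(2π·12N) · (12N/e)^(12N),
  N! ~ sqrt(2π N) · (N/e)^N,
  (11N)! ~ sqrt(2π·11N) · (11N/e)^(11N).
The exponential factors combine to (12N)^(12N) / (N^N · (11N)^(11N)) = 12^(12N)/11^(11N) = (12^12/11^11)^N = (8916100448256/285311670611)^N.
The square-root prefactors combine to sqrt(2π·12N) / (sqrt(2π N)·sqrt(2π·11N)) = sqrt(12 / (2π·11·N)) = sqrt(6/(11π·11n)).
Substituting N = 11n: C(132n, 11n) ~ (8916100448256/285311670611)^(11n) · sqrt(6/(11π·11n)).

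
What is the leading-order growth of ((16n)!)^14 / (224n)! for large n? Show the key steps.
((16n)!)^14/(224n)! ~ ((2π·16n)^(13/2) / sqrt(14)) · 14^(−14·16n)  →  0

Write N = 16n. Stirling: N! ~ sqrt(2π N)(N/e)^N and (14N)! ~ sqrt(2π·14N)·(14N/e)^(14N).
  (N!)^14/(14N)! ~ (2π N)^(14/2) (N/e)^(14N) / [sqrt(2π·14N) (14N/e)^(14N)]
     = (2π N)^(14/2) / sqrt(2π·14N) · (N/(14N))^(14N)
     = (2π N)^((14−1)/2) / sqrt(14) · 14^(−14N).
Since 14^14 > 1, the factor 14^(−14N) decays exponentially, so the ratio → 0. Substituting N = 16n gives the stated form.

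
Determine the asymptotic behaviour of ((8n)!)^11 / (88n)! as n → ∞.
((8n)!)^11/(88n)! ~ ((2π·8n)^(10/2) / sqrt(11)) · 11^(−11·8n)  →  0

Write N = 8n. Stirling: N! ~ sqrt(2π N)(N/e)^N and (11N)! ~ sqrt(2π·11N)·(11N/e)^(11N).
  (N!)^11/(11N)! ~ (2π N)^(11/2) (N/e)^(11N) / [sqrt(2π·11N) (11N/e)^(11N)]
     = (2π N)^(11/2) / sqrt(2π·11N) · (N/(11N))^(11N)
     = (2π N)^((11−1)/2) / sqrt(11) · 11^(−11N).
Since 11^11 > 1, the factor 11^(−11N) decays exponentially, so the ratio → 0. Substituting N = 8n gives the stated form.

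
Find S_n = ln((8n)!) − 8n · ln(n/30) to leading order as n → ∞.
S_n ~ 8n · (ln 240 − 1) + O(ln n)

Stirling: ln((8n)!) = 8n ln(8n) − 8n + O(ln n).
  S_n = 8n ln(8n) − 8n − 8n ln(n/30) + O(ln n)
      = 8n ln(8n) − 8n ln n + 8n ln 30 − 8n + O(ln n)
      = 8n ln 8 + 8n ln 30 − 8n + O(ln n)
      = 8n (ln 240 − 1) + O(ln n).
Numerically ln(240) − 1 ≈ 4.4806.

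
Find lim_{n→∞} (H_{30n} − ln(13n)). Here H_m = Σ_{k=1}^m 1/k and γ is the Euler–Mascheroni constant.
lim = ln(30/13) + γ

By Euler-Maclaurin, H_m = ln m + γ + O(1/m). So
  H_{30n} − ln(13n) = ln(30n) + γ − ln(13n) + O(1/n)
                       = ln(30/13) + γ + O(1/n).
Hence the limit is ln(30/13) + γ.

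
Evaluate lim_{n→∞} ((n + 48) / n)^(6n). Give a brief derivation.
lim = e^288

Rewrite as (1 + 48/n)^(6n). By the standard limit (1 + x/n)^n → e^x, we have (1 + 48/n)^n → e^48, and raising to the 6th power gives e^288.
More precisely, ln[(1 + 48/n)^(6n)] = 6n · ln(1 + 48/n) = 6n · (48/n + O(1/n^2)) = 288 + O(1/n) → 288.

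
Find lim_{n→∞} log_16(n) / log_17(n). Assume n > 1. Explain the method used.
lim = ln(17) / ln(16) = log_16(17)

Change of base: log_16(n) = ln n / ln 16 and log_17(n) = ln n / ln 17. The ratio is (ln n / ln 16) · (ln 17 / ln n) = ln 17 / ln 16, a constant independent of n. So the limit is ln 17 / ln 16 = log_16(17).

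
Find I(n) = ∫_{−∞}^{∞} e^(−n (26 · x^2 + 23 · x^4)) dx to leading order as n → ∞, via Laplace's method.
I(n) ~ sqrt(π/(26n))

φ(x) = 26 · x^2 + 23 · x^4 has its unique global minimum at x* = 0 (since φ'(x) = 52x + 92x^3 = 0 only at x = 0 for real x with both coefficients positive, and φ → ∞ as |x| → ∞). At x* = 0, φ(0) = 0 and φ''(0) = 52. Laplace's method then gives
  I(n) ~ sqrt(2π / (n · φ''(0))) · e^(−n φ(0)) = sqrt(2π / (52n)) = sqrt(π/(26n)).
The 23 · x^4 term contributes only at subleading order (an O(1/n) relative correction).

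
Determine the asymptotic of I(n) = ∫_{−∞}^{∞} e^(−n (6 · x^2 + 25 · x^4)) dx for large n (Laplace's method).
I(n) ~ sqrt(π/(6n))

φ(x) = 6 · x^2 + 25 · x^4 has its unique global minimum at x* = 0 (since φ'(x) = 12x + 100x^3 = 0 only at x = 0 for real x with both coefficients positive, and φ → ∞ as |x| → ∞). At x* = 0, φ(0) = 0 and φ''(0) = 12. Laplace's method then gives
  I(n) ~ sqrt(2π / (n · φ''(0))) · e^(−n φ(0)) = sqrt(2π / (12n)) = sqrt(π/(6n)).
The 25 · x^4 term contributes only at subleading order (an O(1/n) relative correction).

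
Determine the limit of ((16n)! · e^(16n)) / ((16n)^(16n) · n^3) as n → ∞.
lim = 0

Stirling: (16n)! ~ sqrt(2π·16n) · (16n/e)^(16n). Hence
  (16n)! · e^(16n) / (16n)^(16n) ~ sqrt(2π·16n).
Dividing by n^3: sqrt(2π·16n) / n^3 = sqrt(2π·16) · n^((1−6)/2), so the expression behaves like sqrt(2π·16) · n^((1−6)/2) → 0.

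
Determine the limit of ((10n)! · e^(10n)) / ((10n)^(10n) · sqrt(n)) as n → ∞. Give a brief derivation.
lim = sqrt(2π·10)

Stirling: (10n)! ~ sqrt(2π·10n) · (10n/e)^(10n). Hence
  (10n)! · e^(10n) / (10n)^(10n) ~ sqrt(2π·10n).
Dividing by sqrt(n): sqrt(2π·10n) / sqrt(n) = sqrt(2π·10) · n^((1−1)/2), so the limit is sqrt(2π·10).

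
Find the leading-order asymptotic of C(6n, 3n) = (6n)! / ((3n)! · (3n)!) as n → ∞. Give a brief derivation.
C(6n, 3n) ~ (4)^(3n) · sqrt(1/(π·3n))

Write N = 3n. Apply Stirling to each factorial:
  (2N)! ~ sqrt(2π·2N) · (2N/e)^(2N),
  N! ~ sqrt(2π N) · (N/e)^N,
  (1N)! ~ sqrt(2π·1N) · (1N/e)^(1N).
The exponential factors combine to (2N)^(2N) / (N^N · (1N)^(1N)) = 2^(2N)/1^(1N) = (2^2/1^1)^N = (4)^N.
The square-root prefactors combine to sqrt(2π·2N) / (sqrt(2π N)·sqrt(2π·1N)) = sqrt(2 / (2π·1·N)) = sqrt(1/(π·3n)).
Substituting N = 3n: C(6n, 3n) ~ (4)^(3n) · sqrt(1/(π·3n)).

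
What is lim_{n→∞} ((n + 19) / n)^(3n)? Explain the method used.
lim = e^57

Rewrite as (1 + 19/n)^(3n). By the standard limit (1 + x/n)^n → e^x, we have (1 + 19/n)^n → e^19, and raising to the 3rd power gives e^57.
More precisely, ln[(1 + 19/n)^(3n)] = 3n · ln(1 + 19/n) = 3n · (19/n + O(1/n^2)) = 57 + O(1/n) → 57.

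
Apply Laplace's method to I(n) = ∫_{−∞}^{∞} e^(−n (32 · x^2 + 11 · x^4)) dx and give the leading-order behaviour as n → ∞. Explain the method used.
I(n) ~ sqrt(π/(32n))

φ(x) = 32 · x^2 + 11 · x^4 has its unique global minimum at x* = 0 (since φ'(x) = 64x + 44x^3 = 0 only at x = 0 for real x with both coefficients positive, and φ → ∞ as |x| → ∞). At x* = 0, φ(0) = 0 and φ''(0) = 64. Laplace's method then gives
  I(n) ~ sqrt(2π / (n · φ''(0))) · e^(−n φ(0)) = sqrt(2π / (64n)) = sqrt(π/(32n)).
The 11 · x^4 term contributes only at subleading order (an O(1/n) relative correction).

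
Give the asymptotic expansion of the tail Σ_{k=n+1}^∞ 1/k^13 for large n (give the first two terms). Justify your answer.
Σ_{k>n} 1/k^13 = 1/(12 · n^12) − 1/(2 · n^13) + O(1/n^14)

Compare to the integral: ∫_{n}^∞ x^(−13) dx = [−x^(−12)/12]_{n}^∞ = 1/((13−1)·n^12). The Euler-Maclaurin correction adds −f(n)/2 = −1/(2·n^13). Euler-Maclaurin then gives
  Σ_{k>n} 1/k^13 = ∫_{n}^∞ dx/x^13 − 1/(2·n^13) + O(1/n^14).
(Equivalently this is ζ(13) − Σ_{k≤n} 1/k^13.)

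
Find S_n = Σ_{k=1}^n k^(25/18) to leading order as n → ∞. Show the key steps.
S_n ~ (18/43) · n^(43/18)

Integral comparison: Σ_{k=1}^n k^(25/18) = ∫_0^n x^(25/18) dx + O(n^(25/18)). The integral is n^(1 + 25/18) / (1 + 25/18) = n^((25+18)/18) / ((25+18)/18) = (18/43) · n^(43/18).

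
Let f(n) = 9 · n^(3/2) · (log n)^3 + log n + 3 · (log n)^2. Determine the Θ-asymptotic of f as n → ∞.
f(n) ∈ Θ(n^(3/2) · (log n)^3)

Compare the terms by growth order. For large n, n^a · (log n)^b dominates n^a' · (log n)^b' iff a > a', or (a = a' and b > b'). Ranking the 3 terms shows the dominant one is 9 · n^(3/2) · (log n)^3. Hence f(n) ∈ Θ(n^(3/2) · (log n)^3).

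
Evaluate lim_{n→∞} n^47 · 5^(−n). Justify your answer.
lim = 0

Exponentials with base > 1 dominate every fixed polynomial: for any fixed c, n^c / 5^n → 0 as n → ∞ (e.g. by the ratio test, or by writing 5^n = e^(n ln 5) and noting e^(n ln 5) / n^c → ∞). Hence n^47 · 5^(−n) = n^47 / 5^n → 0.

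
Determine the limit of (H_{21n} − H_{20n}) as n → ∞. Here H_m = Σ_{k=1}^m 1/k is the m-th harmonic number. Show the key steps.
lim = ln(21/20)

Euler-Maclaurin gives H_m = ln m + γ + 1/(2m) + O(1/m^2). The γ and O(1/m) terms cancel in the difference:
  H_{21n} − H_{20n} = ln(21n) − ln(20n) + O(1/n) = ln(21/20) + O(1/n).
Hence the limit is ln(21/20).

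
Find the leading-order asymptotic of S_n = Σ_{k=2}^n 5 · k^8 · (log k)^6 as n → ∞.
S_n ~ 5 · n^9 · (log n)^6 / 9

By integral comparison, S_n = ∫_1^n 5 · x^8 · (log x)^6 dx + O(n^8 · (log n)^6). For the integral, the leading term of ∫_1^n x^8 (log x)^6 dx is n^9/9 · (log n)^6 (by repeated integration by parts; each step lowers the log-exponent and produces a relatively O(1/log n) correction). Hence S_n ~ 5 · n^9 · (log n)^6 / 9.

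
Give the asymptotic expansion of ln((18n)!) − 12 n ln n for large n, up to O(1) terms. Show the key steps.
ln((18n)!) − 12 n ln n = 6 n ln n + 18(ln 18 − 1) n + (1/2) ln(2π·18n) + O(1/n)

Stirling: ln((18n)!) = 18n ln(18n) − 18n + (1/2) ln(2π·18n) + O(1/n).
Expand 18n ln(18n) = 18n (ln n + ln 18) = 18n ln n + 18n ln 18.
Subtract 12n ln n: leading term is (18 − 12) n ln n = 6 n ln n. The next term is 18n ln 18 − 18n = 18(ln 18 − 1) n. Then the (1/2) ln(2π·18n) correction.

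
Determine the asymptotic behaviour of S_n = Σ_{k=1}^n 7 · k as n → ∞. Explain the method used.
S_n ~ 7 · n^2 / 2

By integral comparison (Euler-Maclaurin), Σ_{k=1}^n 7 · k = 7 · ∫_0^n x^1 dx + O(n) = 7 · n^2/2 + O(n). (Equivalently, Faulhaber's formula gives the same leading term.)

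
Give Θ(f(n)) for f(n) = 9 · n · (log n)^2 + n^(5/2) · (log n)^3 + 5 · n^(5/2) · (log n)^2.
f(n) ∈ Θ(n^(5/2) · (log n)^3)

Compare the terms by growth order. For large n, n^a · (log n)^b dominates n^a' · (log n)^b' iff a > a', or (a = a' and b > b'). Ranking the 3 terms shows the dominant one is n^(5/2) · (log n)^3. Hence f(n) ∈ Θ(n^(5/2) · (log n)^3).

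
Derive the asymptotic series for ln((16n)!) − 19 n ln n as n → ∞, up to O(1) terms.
ln((16n)!) − 19 n ln n = −3 n ln n + 16(ln 16 − 1) n + (1/2) ln(2π·16n) + O(1/n)

Stirling: ln((16n)!) = 16n ln(16n) − 16n + (1/2) ln(2π·16n) + O(1/n).
Expand 16n ln(16n) = 16n (ln n + ln 16) = 16n ln n + 16n ln 16.
Subtract 19n ln n: leading term is (16 − 19) n ln n = −3 n ln n. The next term is 16n ln 16 − 16n = 16(ln 16 − 1) n. Then the (1/2) ln(2π·16n) correction.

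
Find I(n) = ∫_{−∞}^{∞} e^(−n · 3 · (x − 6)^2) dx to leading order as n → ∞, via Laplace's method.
I(n) = sqrt(π/(3n))

Here φ(x) = 3 · (x − 6)^2 has its unique minimum at x* = 6 with φ(x*) = 0 and φ''(x*) = 6. Laplace's method gives
  I(n) ~ e^(−n φ(x*)) · sqrt(2π / (n · φ''(x*))) = sqrt(2π / (6n)) = sqrt(π/(3n)).
This is exact: substituting u = (x − 6)·sqrt(3n) gives I(n) = (1/sqrt(3n)) ∫_{−∞}^{∞} e^(−u^2) du = sqrt(π/(3n)).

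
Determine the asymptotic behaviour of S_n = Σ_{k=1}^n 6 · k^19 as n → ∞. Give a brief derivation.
S_n ~ 3 · n^20 / 10

By integral comparison (Euler-Maclaurin), Σ_{k=1}^n 6 · k^19 = 6 · ∫_0^n x^19 dx + O(n^19) = 6 · n^20/20 = 3 · n^20 / 10 + O(n^19). (Equivalently, Faulhaber's formula gives the same leading term.)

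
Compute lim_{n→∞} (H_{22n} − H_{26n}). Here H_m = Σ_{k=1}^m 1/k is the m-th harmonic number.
lim = ln(22/26) = ln(11/13)

Euler-Maclaurin gives H_m = ln m + γ + 1/(2m) + O(1/m^2). The γ and O(1/m) terms cancel in the difference:
  H_{22n} − H_{26n} = ln(22n) − ln(26n) + O(1/n) = ln(22/26) + O(1/n).
Hence the limit is ln(22/26) = ln(11/13).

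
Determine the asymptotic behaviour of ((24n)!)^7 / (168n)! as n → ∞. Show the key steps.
((24n)!)^7/(168n)! ~ ((2π·24n)^(6/2) / sqrt(7)) · 7^(−7·24n)  →  0

Write N = 24n. Stirling: N! ~ sqrt(2π N)(N/e)^N and (7N)! ~ sqrt(2π·7N)·(7N/e)^(7N).
  (N!)^7/(7N)! ~ (2π N)^(7/2) (N/e)^(7N) / [sqrt(2π·7N) (7N/e)^(7N)]
     = (2π N)^(7/2) / sqrt(2π·7N) · (N/(7N))^(7N)
     = (2π N)^((7−1)/2) / sqrt(7) · 7^(−7N).
Since 7^7 > 1, the factor 7^(−7N) decays exponentially, so the ratio → 0. Substituting N = 24n gives the stated form.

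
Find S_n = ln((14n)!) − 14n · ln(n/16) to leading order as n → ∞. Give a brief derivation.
S_n ~ 14n · (ln 224 − 1) + O(ln n)

Stirling: ln((14n)!) = 14n ln(14n) − 14n + O(ln n).
  S_n = 14n ln(14n) − 14n − 14n ln(n/16) + O(ln n)
      = 14n ln(14n) − 14n ln n + 14n ln 16 − 14n + O(ln n)
      = 14n ln 14 + 14n ln 16 − 14n + O(ln n)
      = 14n (ln 224 − 1) + O(ln n).
Numerically ln(224) − 1 ≈ 4.4116.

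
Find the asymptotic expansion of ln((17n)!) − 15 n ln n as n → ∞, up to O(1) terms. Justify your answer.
ln((17n)!) − 15 n ln n = 2 n ln n + 17(ln 17 − 1) n + (1/2) ln(2π·17n) + O(1/n)

Stirling: ln((17n)!) = 17n ln(17n) − 17n + (1/2) ln(2π·17n) + O(1/n).
Expand 17n ln(17n) = 17n (ln n + ln 17) = 17n ln n + 17n ln 17.
Subtract 15n ln n: leading term is (17 − 15) n ln n = 2 n ln n. The next term is 17n ln 17 − 17n = 17(ln 17 − 1) n. Then the (1/2) ln(2π·17n) correction.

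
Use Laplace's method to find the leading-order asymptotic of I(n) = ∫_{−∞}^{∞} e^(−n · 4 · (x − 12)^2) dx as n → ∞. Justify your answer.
I(n) = sqrt(π/(4n))

Here φ(x) = 4 · (x − 12)^2 has its unique minimum at x* = 12 with φ(x*) = 0 and φ''(x*) = 8. Laplace's method gives
  I(n) ~ e^(−n φ(x*)) · sqrt(2π / (n · φ''(x*))) = sqrt(2π / (8n)) = sqrt(π/(4n)).
This is exact: substituting u = (x − 12)·sqrt(4n) gives I(n) = (1/sqrt(4n)) ∫_{−∞}^{∞} e^(−u^2) du = sqrt(π/(4n)).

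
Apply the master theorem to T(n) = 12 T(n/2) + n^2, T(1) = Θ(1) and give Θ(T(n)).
T(n) = Θ(n^(log_2 12))

Master theorem: compare f(n) = n^2 to n^(log_2 12) where log_2 12 ≈ 3.585. Since 2 < log_2 12, we have f(n) = O(n^(log_2 12 − ε)) for some ε > 0 — Case 1. Hence T(n) = Θ(n^(log_2 12)).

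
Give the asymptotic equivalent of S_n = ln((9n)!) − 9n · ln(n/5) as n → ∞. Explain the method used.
S_n ~ 9n · (ln 45 − 1) + O(ln n)

Stirling: ln((9n)!) = 9n ln(9n) − 9n + O(ln n).
  S_n = 9n ln(9n) − 9n − 9n ln(n/5) + O(ln n)
      = 9n ln(9n) − 9n ln n + 9n ln 5 − 9n + O(ln n)
      = 9n ln 9 + 9n ln 5 − 9n + O(ln n)
      = 9n (ln 45 − 1) + O(ln n).
Numerically ln(45) − 1 ≈ 2.8067.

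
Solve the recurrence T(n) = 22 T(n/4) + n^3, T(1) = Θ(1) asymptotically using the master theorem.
T(n) = Θ(n^3)

log_4 22 ≈ 2.230. f(n) = n^3 dominates n^(log_4 22) since 3 > 2.230, and the regularity condition a·f(n/b) = 22·(n/4)^3 = (22/64)·n^3 ≤ c·f(n) holds with c = 22/64 ≈ 0.344 < 1. So this is Case 3: T(n) = Θ(f(n)) = Θ(n^3).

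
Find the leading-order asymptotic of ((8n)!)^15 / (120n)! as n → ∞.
((8n)!)^15/(120n)! ~ ((2π·8n)^(14/2) / sqrt(15)) · 15^(−15·8n)  →  0

Write N = 8n. Stirling: N! ~ sqrt(2π N)(N/e)^N and (15N)! ~ sqrt(2π·15N)·(15N/e)^(15N).
  (N!)^15/(15N)! ~ (2π N)^(15/2) (N/e)^(15N) / [sqrt(2π·15N) (15N/e)^(15N)]
     = (2π N)^(15/2) / sqrt(2π·15N) · (N/(15N))^(15N)
     = (2π N)^((15−1)/2) / sqrt(15) · 15^(−15N).
Since 15^15 > 1, the factor 15^(−15N) decays exponentially, so the ratio → 0. Substituting N = 8n gives the stated form.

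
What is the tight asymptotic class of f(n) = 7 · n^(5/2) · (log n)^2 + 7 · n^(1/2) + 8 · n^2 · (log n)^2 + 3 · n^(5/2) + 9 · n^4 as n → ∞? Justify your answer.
f(n) ∈ Θ(n^4)

Compare the terms by growth order. For large n, n^a · (log n)^b dominates n^a' · (log n)^b' iff a > a', or (a = a' and b > b'). Ranking the 5 terms shows the dominant one is 9 · n^4. Hence f(n) ∈ Θ(n^4).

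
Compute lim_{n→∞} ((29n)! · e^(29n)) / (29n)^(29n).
lim = ∞

Stirling: (29n)! ~ sqrt(2π·29n) · (29n/e)^(29n). Hence
  (29n)! · e^(29n) / (29n)^(29n) ~ sqrt(2π·29n) = sqrt(2π·29) · sqrt(n) → ∞.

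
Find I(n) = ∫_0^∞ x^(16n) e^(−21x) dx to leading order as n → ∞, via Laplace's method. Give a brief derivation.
I(n) ~ (sqrt(2π·16n) / 21) · (16n/(21e))^(16n)

Write the integrand as exp(16n ln x − 21x) and set f(x) = 16n ln x − 21x. Then f'(x) = 16n/x − 21 = 0 at x* = 16n/21, and f''(x*) = −16n/x*^2 = −21^2/(16n). Laplace's method (interior maximum) gives
  I(n) ~ e^(f(x*)) · sqrt(2π / |f''(x*)|)
        = exp(16n ln(16n/21) − 16n) · sqrt(2π · 16n / 21^2)
        = (16n/21)^(16n) e^(−16n) · sqrt(2π·16n) / 21
        = (sqrt(2π·16n) / 21) · (16n/(21e))^(16n).
This matches Γ(16n+1)/21^(16n+1) with Stirling applied to Γ.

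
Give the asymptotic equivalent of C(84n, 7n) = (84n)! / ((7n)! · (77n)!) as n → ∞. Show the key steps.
C(84n, 7n) ~ (8916100448256/285311670611)^(7n) · sqrt(6/(11π·7n))

Write N = 7n. Apply Stirling to each factorial:
  (12N)! ~ sqrt(2π·12N) · (12N/e)^(12N),
  N! ~ sqrt(2π N) · (N/e)^N,
  (11N)! ~ sqrt(2π·11N) · (11N/e)^(11N).
The exponential factors combine to (12N)^(12N) / (N^N · (11N)^(11N)) = 12^(12N)/11^(11N) = (12^12/11^11)^N = (8916100448256/285311670611)^N.
The square-root prefactors combine to sqrt(2π·12N) / (sqrt(2π N)·sqrt(2π·11N)) = sqrt(12 / (2π·11·N)) = sqrt(6/(11π·7n)).
Substituting N = 7n: C(84n, 7n) ~ (8916100448256/285311670611)^(7n) · sqrt(6/(11π·7n)).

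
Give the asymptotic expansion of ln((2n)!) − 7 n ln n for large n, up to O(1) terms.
ln((2n)!) − 7 n ln n = −5 n ln n + 2(ln 2 − 1) n + (1/2) ln(2π·2n) + O(1/n)

Stirling: ln((2n)!) = 2n ln(2n) − 2n + (1/2) ln(2π·2n) + O(1/n).
Expand 2n ln(2n) = 2n (ln n + ln 2) = 2n ln n + 2n ln 2.
Subtract 7n ln n: leading term is (2 − 7) n ln n = −5 n ln n. The next term is 2n ln 2 − 2n = 2(ln 2 − 1) n. Then the (1/2) ln(2π·2n) correction.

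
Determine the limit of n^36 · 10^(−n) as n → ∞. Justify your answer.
lim = 0

Exponentials with base > 1 dominate every fixed polynomial: for any fixed c, n^c / 10^n → 0 as n → ∞ (e.g. by the ratio test, or by writing 10^n = e^(n ln 10) and noting e^(n ln 10) / n^c → ∞). Hence n^36 · 10^(−n) = n^36 / 10^n → 0.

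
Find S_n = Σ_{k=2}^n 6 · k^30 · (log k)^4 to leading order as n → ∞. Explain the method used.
S_n ~ 6 · n^31 · (log n)^4 / 31

By integral comparison, S_n = ∫_1^n 6 · x^30 · (log x)^4 dx + O(n^30 · (log n)^4). For the integral, the leading term of ∫_1^n x^30 (log x)^4 dx is n^31/31 · (log n)^4 (by repeated integration by parts; each step lowers the log-exponent and produces a relatively O(1/log n) correction). Hence S_n ~ 6 · n^31 · (log n)^4 / 31.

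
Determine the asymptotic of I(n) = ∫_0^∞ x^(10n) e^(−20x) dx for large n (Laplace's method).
I(n) ~ (sqrt(2π·10n) / 20) · (10n/(20e))^(10n)

Write the integrand as exp(10n ln x − 20x) and set f(x) = 10n ln x − 20x. Then f'(x) = 10n/x − 20 = 0 at x* = 10n/20, and f''(x*) = −10n/x*^2 = −20^2/(10n). Laplace's method (interior maximum) gives
  I(n) ~ e^(f(x*)) · sqrt(2π / |f''(x*)|)
        = exp(10n ln(10n/20) − 10n) · sqrt(2π · 10n / 20^2)
        = (10n/20)^(10n) e^(−10n) · sqrt(2π·10n) / 20
        = (sqrt(2π·10n) / 20) · (10n/(20e))^(10n).
This matches Γ(10n+1)/20^(10n+1) with Stirling applied to Γ.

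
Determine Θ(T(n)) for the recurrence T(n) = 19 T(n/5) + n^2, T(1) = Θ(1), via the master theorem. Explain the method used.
T(n) = Θ(n^2)

log_5 19 ≈ 1.829. f(n) = n^2 dominates n^(log_5 19) since 2 > 1.829, and the regularity condition a·f(n/b) = 19·(n/5)^2 = (19/25)·n^2 ≤ c·f(n) holds with c = 19/25 ≈ 0.76 < 1. So this is Case 3: T(n) = Θ(f(n)) = Θ(n^2).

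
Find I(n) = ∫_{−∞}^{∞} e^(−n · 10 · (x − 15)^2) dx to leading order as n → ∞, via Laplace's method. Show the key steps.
I(n) = sqrt(π/(10n))

Here φ(x) = 10 · (x − 15)^2 has its unique minimum at x* = 15 with φ(x*) = 0 and φ''(x*) = 20. Laplace's method gives
  I(n) ~ e^(−n φ(x*)) · sqrt(2π / (n · φ''(x*))) = sqrt(2π / (20n)) = sqrt(π/(10n)).
This is exact: substituting u = (x − 15)·sqrt(10n) gives I(n) = (1/sqrt(10n)) ∫_{−∞}^{∞} e^(−u^2) du = sqrt(π/(10n)).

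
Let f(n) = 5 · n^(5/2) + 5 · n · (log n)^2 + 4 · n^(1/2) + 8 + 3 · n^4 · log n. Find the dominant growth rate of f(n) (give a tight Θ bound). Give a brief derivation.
f(n) ∈ Θ(n^4 · log n)

Compare the terms by growth order. For large n, n^a · (log n)^b dominates n^a' · (log n)^b' iff a > a', or (a = a' and b > b'). Ranking the 5 terms shows the dominant one is 3 · n^4 · log n. Hence f(n) ∈ Θ(n^4 · log n).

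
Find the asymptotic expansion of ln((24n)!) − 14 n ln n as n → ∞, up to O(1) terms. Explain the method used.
ln((24n)!) − 14 n ln n = 10 n ln n + 24(ln 24 − 1) n + (1/2) ln(2π·24n) + O(1/n)

Stirling: ln((24n)!) = 24n ln(24n) − 24n + (1/2) ln(2π·24n) + O(1/n).
Expand 24n ln(24n) = 24n (ln n + ln 24) = 24n ln n + 24n ln 24.
Subtract 14n ln n: leading term is (24 − 14) n ln n = 10 n ln n. The next term is 24n ln 24 − 24n = 24(ln 24 − 1) n. Then the (1/2) ln(2π·24n) correction.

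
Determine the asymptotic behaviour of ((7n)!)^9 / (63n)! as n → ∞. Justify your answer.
((7n)!)^9/(63n)! ~ ((2π·7n)^(8/2) / 3) · 9^(−9·7n)  →  0

Write N = 7n. Stirling: N! ~ sqrt(2π N)(N/e)^N and (9N)! ~ sqrt(2π·9N)·(9N/e)^(9N).
  (N!)^9/(9N)! ~ (2π N)^(9/2) (N/e)^(9N) / [sqrt(2π·9N) (9N/e)^(9N)]
     = (2π N)^(9/2) / sqrt(2π·9N) · (N/(9N))^(9N)
     = (2π N)^((9−1)/2) / 3 · 9^(−9N).
Since 9^9 > 1, the factor 9^(−9N) decays exponentially, so the ratio → 0. Substituting N = 7n gives the stated form.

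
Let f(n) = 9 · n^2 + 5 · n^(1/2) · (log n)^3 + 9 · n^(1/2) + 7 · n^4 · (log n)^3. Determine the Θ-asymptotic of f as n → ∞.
f(n) ∈ Θ(n^4 · (log n)^3)

Compare the terms by growth order. For large n, n^a · (log n)^b dominates n^a' · (log n)^b' iff a > a', or (a = a' and b > b'). Ranking the 4 terms shows the dominant one is 7 · n^4 · (log n)^3. Hence f(n) ∈ Θ(n^4 · (log n)^3).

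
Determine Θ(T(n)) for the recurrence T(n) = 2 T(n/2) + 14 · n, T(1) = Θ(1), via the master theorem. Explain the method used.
T(n) = Θ(n log n)

log_2 2 = 1, and f(n) = 14 · n = Θ(n^(log_2 2)). This is Case 2 of the master theorem: T(n) = Θ(f(n) · log n) = Θ(n log n).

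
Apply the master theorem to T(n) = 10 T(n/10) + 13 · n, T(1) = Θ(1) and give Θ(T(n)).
T(n) = Θ(n log n)

log_10 10 = 1, and f(n) = 13 · n = Θ(n^(log_10 10)). This is Case 2 of the master theorem: T(n) = Θ(f(n) · log n) = Θ(n log n).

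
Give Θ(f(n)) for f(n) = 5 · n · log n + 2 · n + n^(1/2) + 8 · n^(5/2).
f(n) ∈ Θ(n^(5/2))

Compare the terms by growth order. For large n, n^a · (log n)^b dominates n^a' · (log n)^b' iff a > a', or (a = a' and b > b'). Ranking the 4 terms shows the dominant one is 8 · n^(5/2). Hence f(n) ∈ Θ(n^(5/2)).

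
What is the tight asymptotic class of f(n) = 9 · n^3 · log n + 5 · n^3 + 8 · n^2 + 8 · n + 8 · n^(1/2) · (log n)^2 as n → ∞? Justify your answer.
f(n) ∈ Θ(n^3 · log n)

Compare the terms by growth order. For large n, n^a · (log n)^b dominates n^a' · (log n)^b' iff a > a', or (a = a' and b > b'). Ranking the 5 terms shows the dominant one is 9 · n^3 · log n. Hence f(n) ∈ Θ(n^3 · log n).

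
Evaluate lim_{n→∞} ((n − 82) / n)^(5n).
lim = e^(−410)

Rewrite as (1 − 82/n)^(5n). By the standard limit (1 + x/n)^n → e^x, we have (1 − 82/n)^n → e^(−82), and raising to the 5th power gives e^(−410).
More precisely, ln[(1 − 82/n)^(5n)] = 5n · ln(1 − 82/n) = 5n · (-82/n + O(1/n^2)) = -410 + O(1/n) → -410.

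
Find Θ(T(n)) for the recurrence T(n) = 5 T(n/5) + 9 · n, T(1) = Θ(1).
T(n) = Θ(n log n)

log_5 5 = 1, and f(n) = 9 · n = Θ(n^(log_5 5)). This is Case 2 of the master theorem: T(n) = Θ(f(n) · log n) = Θ(n log n).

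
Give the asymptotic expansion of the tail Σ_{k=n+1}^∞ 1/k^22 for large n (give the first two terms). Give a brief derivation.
Σ_{k>n} 1/k^22 = 1/(21 · n^21) − 1/(2 · n^22) + O(1/n^23)

Compare to the integral: ∫_{n}^∞ x^(−22) dx = [−x^(−21)/21]_{n}^∞ = 1/((22−1)·n^21). The Euler-Maclaurin correction adds −f(n)/2 = −1/(2·n^22). Euler-Maclaurin then gives
  Σ_{k>n} 1/k^22 = ∫_{n}^∞ dx/x^22 − 1/(2·n^22) + O(1/n^23).
(Equivalently this is ζ(22) − Σ_{k≤n} 1/k^22.)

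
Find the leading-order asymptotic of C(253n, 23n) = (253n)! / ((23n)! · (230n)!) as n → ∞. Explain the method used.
C(253n, 23n) ~ (285311670611/10000000000)^(23n) · sqrt(11/(20π·23n))

Write N = 23n. Apply Stirling to each factorial:
  (11N)! ~ sqrt(2π·11N) · (11N/e)^(11N),
  N! ~ sqrt(2π N) · (N/e)^N,
  (10N)! ~ sqrt(2π·10N) · (10N/e)^(10N).
The exponential factors combine to (11N)^(11N) / (N^N · (10N)^(10N)) = 11^(11N)/10^(10N) = (11^11/10^10)^N = (285311670611/10000000000)^N.
The square-root prefactors combine to sqrt(2π·11N) / (sqrt(2π N)·sqrt(2π·10N)) = sqrt(11 / (2π·10·N)) = sqrt(11/(20π·23n)).
Substituting N = 23n: C(253n, 23n) ~ (285311670611/10000000000)^(23n) · sqrt(11/(20π·23n)).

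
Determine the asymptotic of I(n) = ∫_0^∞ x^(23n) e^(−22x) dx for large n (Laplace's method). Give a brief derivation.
I(n) ~ (sqrt(2π·23n) / 22) · (23n/(22e))^(23n)

Write the integrand as exp(23n ln x − 22x) and set f(x) = 23n ln x − 22x. Then f'(x) = 23n/x − 22 = 0 at x* = 23n/22, and f''(x*) = −23n/x*^2 = −22^2/(23n). Laplace's method (interior maximum) gives
  I(n) ~ e^(f(x*)) · sqrt(2π / |f''(x*)|)
        = exp(23n ln(23n/22) − 23n) · sqrt(2π · 23n / 22^2)
        = (23n/22)^(23n) e^(−23n) · sqrt(2π·23n) / 22
        = (sqrt(2π·23n) / 22) · (23n/(22e))^(23n).
This matches Γ(23n+1)/22^(23n+1) with Stirling applied to Γ.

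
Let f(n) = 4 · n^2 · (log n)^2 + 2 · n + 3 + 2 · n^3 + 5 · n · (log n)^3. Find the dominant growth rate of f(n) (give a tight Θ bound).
f(n) ∈ Θ(n^3)

Compare the terms by growth order. For large n, n^a · (log n)^b dominates n^a' · (log n)^b' iff a > a', or (a = a' and b > b'). Ranking the 5 terms shows the dominant one is 2 · n^3. Hence f(n) ∈ Θ(n^3).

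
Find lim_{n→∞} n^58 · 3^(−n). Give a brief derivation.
lim = 0

Exponentials with base > 1 dominate every fixed polynomial: for any fixed c, n^c / 3^n → 0 as n → ∞ (e.g. by the ratio test, or by writing 3^n = e^(n ln 3) and noting e^(n ln 3) / n^c → ∞). Hence n^58 · 3^(−n) = n^58 / 3^n → 0.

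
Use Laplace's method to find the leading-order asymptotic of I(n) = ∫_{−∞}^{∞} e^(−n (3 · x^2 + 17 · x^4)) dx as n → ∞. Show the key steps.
I(n) ~ sqrt(π/(3n))

φ(x) = 3 · x^2 + 17 · x^4 has its unique global minimum at x* = 0 (since φ'(x) = 6x + 68x^3 = 0 only at x = 0 for real x with both coefficients positive, and φ → ∞ as |x| → ∞). At x* = 0, φ(0) = 0 and φ''(0) = 6. Laplace's method then gives
  I(n) ~ sqrt(2π / (n · φ''(0))) · e^(−n φ(0)) = sqrt(2π / (6n)) = sqrt(π/(3n)).
The 17 · x^4 term contributes only at subleading order (an O(1/n) relative correction).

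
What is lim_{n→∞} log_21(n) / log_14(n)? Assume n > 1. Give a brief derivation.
lim = ln(14) / ln(21) = log_21(14)

Change of base: log_21(n) = ln n / ln 21 and log_14(n) = ln n / ln 14. The ratio is (ln n / ln 21) · (ln 14 / ln n) = ln 14 / ln 21, a constant independent of n. So the limit is ln 14 / ln 21 = log_21(14).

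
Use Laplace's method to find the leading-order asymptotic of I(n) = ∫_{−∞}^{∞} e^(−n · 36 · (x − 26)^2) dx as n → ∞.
I(n) = sqrt(π/(36n))

Here φ(x) = 36 · (x − 26)^2 has its unique minimum at x* = 26 with φ(x*) = 0 and φ''(x*) = 72. Laplace's method gives
  I(n) ~ e^(−n φ(x*)) · sqrt(2π / (n · φ''(x*))) = sqrt(2π / (72n)) = sqrt(π/(36n)).
This is exact: substituting u = (x − 26)·sqrt(36n) gives I(n) = (1/sqrt(36n)) ∫_{−∞}^{∞} e^(−u^2) du = sqrt(π/(36n)).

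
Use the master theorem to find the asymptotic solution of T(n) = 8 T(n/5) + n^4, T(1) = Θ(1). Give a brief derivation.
T(n) = Θ(n^4)

log_5 8 ≈ 1.292. f(n) = n^4 dominates n^(log_5 8) since 4 > 1.292, and the regularity condition a·f(n/b) = 8·(n/5)^4 = (8/625)·n^4 ≤ c·f(n) holds with c = 8/625 ≈ 0.0128 < 1. So this is Case 3: T(n) = Θ(f(n)) = Θ(n^4).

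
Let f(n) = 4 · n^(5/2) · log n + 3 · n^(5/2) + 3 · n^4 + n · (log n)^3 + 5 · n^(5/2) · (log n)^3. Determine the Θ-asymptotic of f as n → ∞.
f(n) ∈ Θ(n^4)

Compare the terms by growth order. For large n, n^a · (log n)^b dominates n^a' · (log n)^b' iff a > a', or (a = a' and b > b'). Ranking the 5 terms shows the dominant one is 3 · n^4. Hence f(n) ∈ Θ(n^4).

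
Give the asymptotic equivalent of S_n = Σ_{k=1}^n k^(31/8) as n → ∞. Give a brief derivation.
S_n ~ (8/39) · n^(39/8)

Integral comparison: Σ_{k=1}^n k^(31/8) = ∫_0^n x^(31/8) dx + O(n^(31/8)). The integral is n^(1 + 31/8) / (1 + 31/8) = n^((31+8)/8) / ((31+8)/8) = (8/39) · n^(39/8).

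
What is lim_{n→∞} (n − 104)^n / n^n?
lim = e^(−104)

Rewrite as (1 − 104/n)^(n). By the standard limit (1 + x/n)^n → e^x, we have (1 − 104/n)^n → e^(−104), and raising to the 1st power gives e^(−104).
More precisely, ln[(1 − 104/n)^(n)] = n · ln(1 − 104/n) = n · (-104/n + O(1/n^2)) = -104 + O(1/n) → -104.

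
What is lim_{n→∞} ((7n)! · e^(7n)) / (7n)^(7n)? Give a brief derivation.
lim = ∞

Stirling: (7n)! ~ sqrt(2π·7n) · (7n/e)^(7n). Hence
  (7n)! · e^(7n) / (7n)^(7n) ~ sqrt(2π·7n) = sqrt(2π·7) · sqrt(n) → ∞.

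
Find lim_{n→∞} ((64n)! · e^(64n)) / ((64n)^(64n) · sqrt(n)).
lim = sqrt(2π·64)

Stirling: (64n)! ~ sqrt(2π·64n) · (64n/e)^(64n). Hence
  (64n)! · e^(64n) / (64n)^(64n) ~ sqrt(2π·64n).
Dividing by sqrt(n): sqrt(2π·64n) / sqrt(n) = sqrt(2π·64) · n^((1−1)/2), so the limit is sqrt(2π·64).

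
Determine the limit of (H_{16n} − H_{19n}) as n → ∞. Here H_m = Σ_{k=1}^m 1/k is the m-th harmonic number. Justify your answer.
lim = ln(16/19)

Euler-Maclaurin gives H_m = ln m + γ + 1/(2m) + O(1/m^2). The γ and O(1/m) terms cancel in the difference:
  H_{16n} − H_{19n} = ln(16n) − ln(19n) + O(1/n) = ln(16/19) + O(1/n).
Hence the limit is ln(16/19).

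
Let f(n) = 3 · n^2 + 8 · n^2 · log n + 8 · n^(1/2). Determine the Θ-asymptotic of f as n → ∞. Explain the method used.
f(n) ∈ Θ(n^2 · log n)

Compare the terms by growth order. For large n, n^a · (log n)^b dominates n^a' · (log n)^b' iff a > a', or (a = a' and b > b'). Ranking the 3 terms shows the dominant one is 8 · n^2 · log n. Hence f(n) ∈ Θ(n^2 · log n).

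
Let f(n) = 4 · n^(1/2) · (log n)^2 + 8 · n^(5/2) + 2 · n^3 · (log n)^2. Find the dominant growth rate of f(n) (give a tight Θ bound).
f(n) ∈ Θ(n^3 · (log n)^2)

Compare the terms by growth order. For large n, n^a · (log n)^b dominates n^a' · (log n)^b' iff a > a', or (a = a' and b > b'). Ranking the 3 terms shows the dominant one is 2 · n^3 · (log n)^2. Hence f(n) ∈ Θ(n^3 · (log n)^2).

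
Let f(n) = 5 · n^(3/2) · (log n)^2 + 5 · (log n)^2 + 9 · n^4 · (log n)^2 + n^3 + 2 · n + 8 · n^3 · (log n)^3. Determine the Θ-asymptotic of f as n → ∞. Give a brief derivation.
f(n) ∈ Θ(n^4 · (log n)^2)

Compare the terms by growth order. For large n, n^a · (log n)^b dominates n^a' · (log n)^b' iff a > a', or (a = a' and b > b'). Ranking the 6 terms shows the dominant one is 9 · n^4 · (log n)^2. Hence f(n) ∈ Θ(n^4 · (log n)^2).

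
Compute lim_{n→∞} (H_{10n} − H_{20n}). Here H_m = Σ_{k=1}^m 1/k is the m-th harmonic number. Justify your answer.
lim = ln(10/20) = −ln 2

Euler-Maclaurin gives H_m = ln m + γ + 1/(2m) + O(1/m^2). The γ and O(1/m) terms cancel in the difference:
  H_{10n} − H_{20n} = ln(10n) − ln(20n) + O(1/n) = ln(10/20) + O(1/n).
Hence the limit is ln(10/20) = −ln 2.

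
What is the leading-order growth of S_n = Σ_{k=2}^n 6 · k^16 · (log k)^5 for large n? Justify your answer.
S_n ~ 6 · n^17 · (log n)^5 / 17

By integral comparison, S_n = ∫_1^n 6 · x^16 · (log x)^5 dx + O(n^16 · (log n)^5). For the integral, the leading term of ∫_1^n x^16 (log x)^5 dx is n^17/17 · (log n)^5 (by repeated integration by parts; each step lowers the log-exponent and produces a relatively O(1/log n) correction). Hence S_n ~ 6 · n^17 · (log n)^5 / 17.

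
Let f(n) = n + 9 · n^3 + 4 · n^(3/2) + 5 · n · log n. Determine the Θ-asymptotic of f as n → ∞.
f(n) ∈ Θ(n^3)

Compare the terms by growth order. For large n, n^a · (log n)^b dominates n^a' · (log n)^b' iff a > a', or (a = a' and b > b'). Ranking the 4 terms shows the dominant one is 9 · n^3. Hence f(n) ∈ Θ(n^3).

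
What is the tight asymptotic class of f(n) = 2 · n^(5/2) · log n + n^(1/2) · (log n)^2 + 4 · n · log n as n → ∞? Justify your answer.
f(n) ∈ Θ(n^(5/2) · log n)

Compare the terms by growth order. For large n, n^a · (log n)^b dominates n^a' · (log n)^b' iff a > a', or (a = a' and b > b'). Ranking the 3 terms shows the dominant one is 2 · n^(5/2) · log n. Hence f(n) ∈ Θ(n^(5/2) · log n).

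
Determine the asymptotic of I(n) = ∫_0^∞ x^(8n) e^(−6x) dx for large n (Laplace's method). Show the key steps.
I(n) ~ (sqrt(2π·8n) / 6) · (8n/(6e))^(8n)

Write the integrand as exp(8n ln x − 6x) and set f(x) = 8n ln x − 6x. Then f'(x) = 8n/x − 6 = 0 at x* = 8n/6, and f''(x*) = −8n/x*^2 = −6^2/(8n). Laplace's method (interior maximum) gives
  I(n) ~ e^(f(x*)) · sqrt(2π / |f''(x*)|)
        = exp(8n ln(8n/6) − 8n) · sqrt(2π · 8n / 6^2)
        = (8n/6)^(8n) e^(−8n) · sqrt(2π·8n) / 6
        = (sqrt(2π·8n) / 6) · (8n/(6e))^(8n).
This matches Γ(8n+1)/6^(8n+1) with Stirling applied to Γ.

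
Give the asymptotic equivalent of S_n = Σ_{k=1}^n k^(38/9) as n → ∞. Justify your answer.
S_n ~ (9/47) · n^(47/9)

Integral comparison: Σ_{k=1}^n k^(38/9) = ∫_0^n x^(38/9) dx + O(n^(38/9)). The integral is n^(1 + 38/9) / (1 + 38/9) = n^((38+9)/9) / ((38+9)/9) = (9/47) · n^(47/9).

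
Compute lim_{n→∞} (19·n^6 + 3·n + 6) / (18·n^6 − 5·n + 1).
lim = 19/18

For large n the leading n^6 terms dominate both numerator and denominator. Dividing top and bottom by n^6, every other term tends to 0, leaving 19/18.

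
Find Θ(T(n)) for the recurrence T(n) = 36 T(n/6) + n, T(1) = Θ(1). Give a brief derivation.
T(n) = Θ(n^2)

Master theorem: compare f(n) = n to n^(log_6 36) where log_6 36 = 2. Since 1 < log_6 36, we have f(n) = O(n^(log_6 36 − ε)) for some ε > 0 — Case 1. Hence T(n) = Θ(n^(log_6 36)) = Θ(n^2).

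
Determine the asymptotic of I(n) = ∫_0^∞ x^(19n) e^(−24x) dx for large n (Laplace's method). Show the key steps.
I(n) ~ (sqrt(2π·19n) / 24) · (19n/(24e))^(19n)

Write the integrand as exp(19n ln x − 24x) and set f(x) = 19n ln x − 24x. Then f'(x) = 19n/x − 24 = 0 at x* = 19n/24, and f''(x*) = −19n/x*^2 = −24^2/(19n). Laplace's method (interior maximum) gives
  I(n) ~ e^(f(x*)) · sqrt(2π / |f''(x*)|)
        = exp(19n ln(19n/24) − 19n) · sqrt(2π · 19n / 24^2)
        = (19n/24)^(19n) e^(−19n) · sqrt(2π·19n) / 24
        = (sqrt(2π·19n) / 24) · (19n/(24e))^(19n).
This matches Γ(19n+1)/24^(19n+1) with Stirling applied to Γ.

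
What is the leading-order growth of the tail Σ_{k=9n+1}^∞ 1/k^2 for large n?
Σ_{k>9n} 1/k^2 ~ 1/(1 · (9n))

Compare to the integral: ∫_{9n}^∞ x^(−2) dx = [−x^(−1)/1]_{9n}^∞ = 1/((2−1)·(9n)). Euler-Maclaurin then gives
  Σ_{k>9n} 1/k^2 = ∫_{9n}^∞ dx/x^2 − 1/(2·(9n)^2) + O(1/(9n)^3).
(Equivalently this is ζ(2) − Σ_{k≤9n} 1/k^2.)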